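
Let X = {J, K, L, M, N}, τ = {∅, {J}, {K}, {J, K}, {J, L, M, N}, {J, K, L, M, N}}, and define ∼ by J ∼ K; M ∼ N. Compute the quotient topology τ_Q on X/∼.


X/∼ = {[J=K], [L], [M=N]}; |τ_Q| = 3.

Equivalence classes: [J=K], [L], [M=N].
Quotient map π: X → X/∼ sends J ↦ [J=K], K ↦ [J=K], L ↦ [L], M ↦ [M=N], N ↦ [M=N].
For each subset V ⊆ X/∼, compute π^{-1}(V) ⊆ X and check whether π^{-1}(V) ∈ τ. V is open in τ_Q iff π^{-1}(V) ∈ τ.
  V = {}: π^{-1}(V) = ∅ ∈ τ ✓.
  V = {[J=K]}: π^{-1}(V) = {J, K} ∈ τ ✓.
  V = {[L]}: π^{-1}(V) = {L} ∉ τ ✗.
  V = {[J=K], [L]}: π^{-1}(V) = {J, K, L} ∉ τ ✗.
  V = {[M=N]}: π^{-1}(V) = {M, N} ∉ τ ✗.
  V = {[J=K], [M=N]}: π^{-1}(V) = {J, K, M, N} ∉ τ ✗.
  V = {[L], [M=N]}: π^{-1}(V) = {L, M, N} ∉ τ ✗.
  V = {[J=K], [L], [M=N]}: π^{-1}(V) = {J, K, L, M, N} ∈ τ ✓.
Open sets in the quotient: τ_Q = {{}, {[J=K]}, {[J=K], [L], [M=N]}} (3 elements).


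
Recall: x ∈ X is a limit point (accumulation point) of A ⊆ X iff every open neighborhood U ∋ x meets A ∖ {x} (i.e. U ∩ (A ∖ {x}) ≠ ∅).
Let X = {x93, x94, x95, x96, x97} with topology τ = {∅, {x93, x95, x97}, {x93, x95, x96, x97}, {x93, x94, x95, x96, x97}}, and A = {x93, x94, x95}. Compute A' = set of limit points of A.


A' = {x93, x94, x95, x96, x97}

For each x ∈ X, list the open sets U ∈ τ with x ∈ U, then check whether U ∩ (A ∖ {x}) ≠ ∅ for every such U.
  x = x93: opens ∋ x are {x93, x95, x97}, {x93, x95, x96, x97}, {x93, x94, x95, x96, x97}; each meets A ∖ {x93}, so x IS a limit point.
  x = x94: opens ∋ x are {x93, x94, x95, x96, x97}; each meets A ∖ {x94}, so x IS a limit point.
  x = x95: opens ∋ x are {x93, x95, x97}, {x93, x95, x96, x97}, {x93, x94, x95, x96, x97}; each meets A ∖ {x95}, so x IS a limit point.
  x = x96: opens ∋ x are {x93, x95, x96, x97}, {x93, x94, x95, x96, x97}; each meets A ∖ {x96}, so x IS a limit point.
  x = x97: opens ∋ x are {x93, x95, x97}, {x93, x95, x96, x97}, {x93, x94, x95, x96, x97}; each meets A ∖ {x97}, so x IS a limit point.
Collecting: A' = {x93, x94, x95, x96, x97}.


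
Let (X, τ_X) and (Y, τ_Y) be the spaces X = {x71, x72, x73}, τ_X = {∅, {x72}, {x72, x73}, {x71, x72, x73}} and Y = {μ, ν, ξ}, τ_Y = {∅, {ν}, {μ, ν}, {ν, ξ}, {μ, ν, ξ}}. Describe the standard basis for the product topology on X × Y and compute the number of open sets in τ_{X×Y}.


Basis B = {∅ × ∅, {x72} × {ν}, {x72} × {μ, ν}, {x72} × {ν, ξ}, {x72, x73} × {ν}, {x71, x72, x73} × {ν}, {x72} × {μ, ν, ξ}, {x72, x73} × {μ, ν}, {x72, x73} × {ν, ξ}, {x71, x72, x73} × {μ, ν}, {x71, x72, x73} × {ν, ξ}, {x72, x73} × {μ, ν, ξ}, {x71, x72, x73} × {μ, ν, ξ}}; |τ_{X×Y}| = 30.

Enumerate products U × V with U ∈ τ_X, V ∈ τ_Y (deduplicated):
  ∅ × ∅ = {} (∅)
  {x72} × {ν} = {(x72,ν)}
  {x72} × {μ, ν} = {(x72,μ), (x72,ν)}
  {x72} × {ν, ξ} = {(x72,ν), (x72,ξ)}
  {x72, x73} × {ν} = {(x72,ν), (x73,ν)}
  {x71, x72, x73} × {ν} = {(x71,ν), (x72,ν), (x73,ν)}
  {x72} × {μ, ν, ξ} = {(x72,μ), (x72,ν), (x72,ξ)}
  {x72, x73} × {μ, ν} = {(x72,μ), (x72,ν), (x73,μ), (x73,ν)}
  {x72, x73} × {ν, ξ} = {(x72,ν), (x72,ξ), (x73,ν), (x73,ξ)}
  {x71, x72, x73} × {μ, ν} = {(x71,μ), (x71,ν), (x72,μ), (x72,ν), (x73,μ), (x73,ν)}
  {x71, x72, x73} × {ν, ξ} = {(x71,ν), (x71,ξ), (x72,ν), (x72,ξ), (x73,ν), (x73,ξ)}
  {x72, x73} × {μ, ν, ξ} = {(x72,μ), (x72,ν), (x72,ξ), (x73,μ), (x73,ν), (x73,ξ)}
  {x71, x72, x73} × {μ, ν, ξ} = {(x71,μ), (x71,ν), (x71,ξ), (x72,μ), (x72,ν), (x72,ξ), (x73,μ), (x73,ν), (x73,ξ)}
These 13 distinct sets form the basis B.
Close under arbitrary unions to get τ_{X×Y}; counting gives |τ_{X×Y}| = 30.


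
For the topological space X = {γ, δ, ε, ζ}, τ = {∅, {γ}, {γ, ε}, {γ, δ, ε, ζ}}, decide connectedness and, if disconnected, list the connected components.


(X, τ) is connected.

Find clopen sets (U ∈ τ with X ∖ U ∈ τ):
  U = ∅, X ∖ U = {γ, δ, ε, ζ} — both open, so U is clopen.
  U = {γ, δ, ε, ζ}, X ∖ U = ∅ — both open, so U is clopen.
Only trivial clopens (∅ and X) exist, so (X, τ) is connected.
Compute connected components by grouping points that agree on all clopens:
  component: {γ, δ, ε, ζ}


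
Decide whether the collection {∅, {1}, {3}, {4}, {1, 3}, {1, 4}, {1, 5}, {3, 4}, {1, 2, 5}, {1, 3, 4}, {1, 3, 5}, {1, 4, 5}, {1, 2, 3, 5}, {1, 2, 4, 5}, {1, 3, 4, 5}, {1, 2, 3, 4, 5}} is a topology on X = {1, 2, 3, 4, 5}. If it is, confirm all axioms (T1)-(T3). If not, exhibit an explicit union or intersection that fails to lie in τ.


τ IS a topology on X.

Axiom (T1): ∅ ∈ τ? Yes; X ∈ τ? Yes.
Axiom (T2/T3): check pairwise unions and intersections of members of τ.
All pairwise intersections and unions checked — each lies in τ. Therefore τ satisfies (T1), (T2), (T3): it IS a topology on X.


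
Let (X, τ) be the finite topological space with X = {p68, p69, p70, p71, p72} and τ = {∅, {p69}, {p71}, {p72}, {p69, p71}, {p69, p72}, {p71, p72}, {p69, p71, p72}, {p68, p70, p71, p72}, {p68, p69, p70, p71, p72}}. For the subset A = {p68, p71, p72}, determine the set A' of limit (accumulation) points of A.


A' = {p68, p70}

For each x ∈ X, list the open sets U ∈ τ with x ∈ U, then check whether U ∩ (A ∖ {x}) ≠ ∅ for every such U.
  x = p68: opens ∋ x are {p68, p70, p71, p72}, {p68, p69, p70, p71, p72}; each meets A ∖ {p68}, so x IS a limit point.
  x = p69: open {p69} ∋ x has {p69} ∩ (A ∖ {p69}) = ∅, so x is NOT a limit point.
  x = p70: opens ∋ x are {p68, p70, p71, p72}, {p68, p69, p70, p71, p72}; each meets A ∖ {p70}, so x IS a limit point.
  x = p71: open {p71} ∋ x has {p71} ∩ (A ∖ {p71}) = ∅, so x is NOT a limit point.
  x = p72: open {p72} ∋ x has {p72} ∩ (A ∖ {p72}) = ∅, so x is NOT a limit point.
Collecting: A' = {p68, p70}.


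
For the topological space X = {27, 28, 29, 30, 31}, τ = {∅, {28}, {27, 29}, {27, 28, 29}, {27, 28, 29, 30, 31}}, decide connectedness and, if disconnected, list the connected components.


(X, τ) is connected.

Find clopen sets (U ∈ τ with X ∖ U ∈ τ):
  U = ∅, X ∖ U = {27, 28, 29, 30, 31} — both open, so U is clopen.
  U = {27, 28, 29, 30, 31}, X ∖ U = ∅ — both open, so U is clopen.
Only trivial clopens (∅ and X) exist, so (X, τ) is connected.
Compute connected components by grouping points that agree on all clopens:
  component: {27, 28, 29, 30, 31}


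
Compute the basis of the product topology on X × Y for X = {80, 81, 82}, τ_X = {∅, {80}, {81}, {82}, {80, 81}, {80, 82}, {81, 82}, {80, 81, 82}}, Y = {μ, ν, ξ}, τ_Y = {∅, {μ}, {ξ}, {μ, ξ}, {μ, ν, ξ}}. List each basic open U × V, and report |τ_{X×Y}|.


Basis B = {∅ × ∅, {80} × {μ}, {80} × {ξ}, {81} × {μ}, {81} × {ξ}, {82} × {μ}, {82} × {ξ}, {80} × {μ, ξ}, {80, 81} × {μ}, {80, 82} × {μ}, {80, 81} × {ξ}, {80, 82} × {ξ}, {81} × {μ, ξ}, {81, 82} × {μ}, {81, 82} × {ξ}, {82} × {μ, ξ}, {80} × {μ, ν, ξ}, {80, 81, 82} × {μ}, {80, 81, 82} × {ξ}, {81} × {μ, ν, ξ}, {82} × {μ, ν, ξ}, {80, 81} × {μ, ξ}, {80, 82} × {μ, ξ}, {81, 82} × {μ, ξ}, {80, 81} × {μ, ν, ξ}, {80, 82} × {μ, ν, ξ}, {80, 81, 82} × {μ, ξ}, {81, 82} × {μ, ν, ξ}, {80, 81, 82} × {μ, ν, ξ}}; |τ_{X×Y}| = 125.

Enumerate products U × V with U ∈ τ_X, V ∈ τ_Y (deduplicated):
  ∅ × ∅ = {} (∅)
  {80} × {μ} = {(80,μ)}
  {80} × {ξ} = {(80,ξ)}
  {81} × {μ} = {(81,μ)}
  {81} × {ξ} = {(81,ξ)}
  {82} × {μ} = {(82,μ)}
  {82} × {ξ} = {(82,ξ)}
  {80} × {μ, ξ} = {(80,μ), (80,ξ)}
  {80, 81} × {μ} = {(80,μ), (81,μ)}
  {80, 82} × {μ} = {(80,μ), (82,μ)}
  {80, 81} × {ξ} = {(80,ξ), (81,ξ)}
  {80, 82} × {ξ} = {(80,ξ), (82,ξ)}
  {81} × {μ, ξ} = {(81,μ), (81,ξ)}
  {81, 82} × {μ} = {(81,μ), (82,μ)}
  {81, 82} × {ξ} = {(81,ξ), (82,ξ)}
  {82} × {μ, ξ} = {(82,μ), (82,ξ)}
  {80} × {μ, ν, ξ} = {(80,μ), (80,ν), (80,ξ)}
  {80, 81, 82} × {μ} = {(80,μ), (81,μ), (82,μ)}
  {80, 81, 82} × {ξ} = {(80,ξ), (81,ξ), (82,ξ)}
  {81} × {μ, ν, ξ} = {(81,μ), (81,ν), (81,ξ)}
  {82} × {μ, ν, ξ} = {(82,μ), (82,ν), (82,ξ)}
  {80, 81} × {μ, ξ} = {(80,μ), (80,ξ), (81,μ), (81,ξ)}
  {80, 82} × {μ, ξ} = {(80,μ), (80,ξ), (82,μ), (82,ξ)}
  {81, 82} × {μ, ξ} = {(81,μ), (81,ξ), (82,μ), (82,ξ)}
  {80, 81} × {μ, ν, ξ} = {(80,μ), (80,ν), (80,ξ), (81,μ), (81,ν), (81,ξ)}
  {80, 82} × {μ, ν, ξ} = {(80,μ), (80,ν), (80,ξ), (82,μ), (82,ν), (82,ξ)}
  {80, 81, 82} × {μ, ξ} = {(80,μ), (80,ξ), (81,μ), (81,ξ), (82,μ), (82,ξ)}
  {81, 82} × {μ, ν, ξ} = {(81,μ), (81,ν), (81,ξ), (82,μ), (82,ν), (82,ξ)}
  {80, 81, 82} × {μ, ν, ξ} = {(80,μ), (80,ν), (80,ξ), (81,μ), (81,ν), (81,ξ), (82,μ), (82,ν), (82,ξ)}
These 29 distinct sets form the basis B.
Close under arbitrary unions to get τ_{X×Y}; counting gives |τ_{X×Y}| = 125.


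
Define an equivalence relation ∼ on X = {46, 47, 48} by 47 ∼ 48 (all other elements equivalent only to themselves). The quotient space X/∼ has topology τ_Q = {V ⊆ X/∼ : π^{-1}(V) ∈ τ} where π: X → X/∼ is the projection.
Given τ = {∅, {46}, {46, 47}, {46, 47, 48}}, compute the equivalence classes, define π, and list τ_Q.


X/∼ = {[46], [47=48]}; |τ_Q| = 3.

Equivalence classes: [46], [47=48].
Quotient map π: X → X/∼ sends 46 ↦ [46], 47 ↦ [47=48], 48 ↦ [47=48].
For each subset V ⊆ X/∼, compute π^{-1}(V) ⊆ X and check whether π^{-1}(V) ∈ τ. V is open in τ_Q iff π^{-1}(V) ∈ τ.
  V = {}: π^{-1}(V) = ∅ ∈ τ ✓.
  V = {[46]}: π^{-1}(V) = {46} ∈ τ ✓.
  V = {[47=48]}: π^{-1}(V) = {47, 48} ∉ τ ✗.
  V = {[46], [47=48]}: π^{-1}(V) = {46, 47, 48} ∈ τ ✓.
Open sets in the quotient: τ_Q = {{}, {[46]}, {[46], [47=48]}} (3 elements).


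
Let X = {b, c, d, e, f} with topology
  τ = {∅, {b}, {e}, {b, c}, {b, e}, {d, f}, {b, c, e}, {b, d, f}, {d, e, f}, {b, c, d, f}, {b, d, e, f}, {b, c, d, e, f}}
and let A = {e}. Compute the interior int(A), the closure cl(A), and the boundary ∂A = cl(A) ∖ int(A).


int(A) = {e}, cl(A) = {e}, ∂A = ∅.

Closed sets in (X, τ) are complements of opens:
  closed(X, τ) = {∅, {c}, {e}, {b, c}, {c, e}, {d, f}, {b, c, e}, {c, d, f}, {d, e, f}, {b, c, d, f}, {c, d, e, f}, {b, c, d, e, f}}.
int(A) = ⋃ {U ∈ τ : U ⊆ A}. Opens contained in A: ∅, {e}.
Taking the union of these: int(A) = {e}.
cl(A) = ⋂ {C closed : A ⊆ C}. Closed sets containing A: {e}, {c, e}, {b, c, e}, {d, e, f}, {c, d, e, f}, {b, c, d, e, f}.
Intersecting these: cl(A) = {e}.
∂A = cl(A) ∖ int(A) = {e} ∖ {e} = ∅.


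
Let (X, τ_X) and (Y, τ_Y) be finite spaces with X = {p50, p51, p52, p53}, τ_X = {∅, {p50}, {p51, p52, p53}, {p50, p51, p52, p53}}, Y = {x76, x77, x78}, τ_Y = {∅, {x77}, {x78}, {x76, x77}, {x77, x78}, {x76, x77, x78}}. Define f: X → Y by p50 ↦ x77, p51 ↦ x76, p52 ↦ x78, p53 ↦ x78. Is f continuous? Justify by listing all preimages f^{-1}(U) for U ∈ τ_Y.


f is NOT continuous.

Compute f^{-1}(U) for each U ∈ τ_Y:
  U = ∅: f^{-1}(U) = ∅ ∈ τ_X ✓.
  U = {x77}: f^{-1}(U) = {p50} ∈ τ_X ✓.
  U = {x78}: f^{-1}(U) = {p52, p53} ∉ τ_X ✗.
  U = {x76, x77}: f^{-1}(U) = {p50, p51} ∉ τ_X ✗.
  U = {x77, x78}: f^{-1}(U) = {p50, p52, p53} ∉ τ_X ✗.
  U = {x76, x77, x78}: f^{-1}(U) = {p50, p51, p52, p53} ∈ τ_X ✓.
Found U = {x78} with f^{-1}(U) = {p52, p53} not in τ_X. Therefore f is NOT continuous.


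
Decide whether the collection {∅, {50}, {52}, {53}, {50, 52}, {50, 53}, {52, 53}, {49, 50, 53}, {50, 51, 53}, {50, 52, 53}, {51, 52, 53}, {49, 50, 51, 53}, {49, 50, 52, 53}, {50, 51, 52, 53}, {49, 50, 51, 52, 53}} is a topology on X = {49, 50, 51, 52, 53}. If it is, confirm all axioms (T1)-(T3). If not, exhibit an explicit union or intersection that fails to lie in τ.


τ is NOT a topology on X.

Axiom (T1): ∅ ∈ τ? Yes; X ∈ τ? Yes.
Axiom (T2/T3): check pairwise unions and intersections of members of τ.
Counterexample for (T3): {50, 51, 53} ∩ {51, 52, 53} = {51, 53} ∉ τ. Therefore τ is NOT a topology.


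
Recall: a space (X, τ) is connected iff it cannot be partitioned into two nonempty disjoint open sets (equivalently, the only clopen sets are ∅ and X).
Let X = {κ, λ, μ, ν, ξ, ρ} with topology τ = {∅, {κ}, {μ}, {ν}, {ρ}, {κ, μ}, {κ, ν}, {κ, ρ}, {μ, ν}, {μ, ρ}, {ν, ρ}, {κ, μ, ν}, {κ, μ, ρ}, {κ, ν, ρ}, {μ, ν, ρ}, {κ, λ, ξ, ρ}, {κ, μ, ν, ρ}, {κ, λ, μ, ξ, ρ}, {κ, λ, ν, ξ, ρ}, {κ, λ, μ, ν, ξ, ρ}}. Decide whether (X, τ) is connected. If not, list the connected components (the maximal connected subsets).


(X, τ) is disconnected; components = [{μ}, {ν}, {κ, λ, ξ, ρ}].

Find clopen sets (U ∈ τ with X ∖ U ∈ τ):
  U = ∅, X ∖ U = {κ, λ, μ, ν, ξ, ρ} — both open, so U is clopen.
  U = {μ}, X ∖ U = {κ, λ, ν, ξ, ρ} — both open, so U is clopen.
  U = {ν}, X ∖ U = {κ, λ, μ, ξ, ρ} — both open, so U is clopen.
  U = {μ, ν}, X ∖ U = {κ, λ, ξ, ρ} — both open, so U is clopen.
  U = {κ, λ, ξ, ρ}, X ∖ U = {μ, ν} — both open, so U is clopen.
  U = {κ, λ, μ, ξ, ρ}, X ∖ U = {ν} — both open, so U is clopen.
  U = {κ, λ, ν, ξ, ρ}, X ∖ U = {μ} — both open, so U is clopen.
  U = {κ, λ, μ, ν, ξ, ρ}, X ∖ U = ∅ — both open, so U is clopen.
Nontrivial clopen(s) exist: e.g. {κ, λ, ν, ξ, ρ}. So (X, τ) is disconnected.
Compute connected components by grouping points that agree on all clopens:
  component: {μ}
  component: {ν}
  component: {κ, λ, ξ, ρ}


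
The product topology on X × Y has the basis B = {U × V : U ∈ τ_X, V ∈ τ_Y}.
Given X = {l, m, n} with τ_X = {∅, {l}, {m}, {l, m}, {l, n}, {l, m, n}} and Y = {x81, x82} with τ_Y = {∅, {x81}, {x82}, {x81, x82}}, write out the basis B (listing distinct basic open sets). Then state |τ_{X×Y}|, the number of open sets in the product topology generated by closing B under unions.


Basis B = {∅ × ∅, {l} × {x81}, {l} × {x82}, {m} × {x81}, {m} × {x82}, {l} × {x81, x82}, {l, m} × {x81}, {l, n} × {x81}, {l, m} × {x82}, {l, n} × {x82}, {m} × {x81, x82}, {l, m, n} × {x81}, {l, m, n} × {x82}, {l, m} × {x81, x82}, {l, n} × {x81, x82}, {l, m, n} × {x81, x82}}; |τ_{X×Y}| = 36.

Enumerate products U × V with U ∈ τ_X, V ∈ τ_Y (deduplicated):
  ∅ × ∅ = {} (∅)
  {l} × {x81} = {(l,x81)}
  {l} × {x82} = {(l,x82)}
  {m} × {x81} = {(m,x81)}
  {m} × {x82} = {(m,x82)}
  {l} × {x81, x82} = {(l,x81), (l,x82)}
  {l, m} × {x81} = {(l,x81), (m,x81)}
  {l, n} × {x81} = {(l,x81), (n,x81)}
  {l, m} × {x82} = {(l,x82), (m,x82)}
  {l, n} × {x82} = {(l,x82), (n,x82)}
  {m} × {x81, x82} = {(m,x81), (m,x82)}
  {l, m, n} × {x81} = {(l,x81), (m,x81), (n,x81)}
  {l, m, n} × {x82} = {(l,x82), (m,x82), (n,x82)}
  {l, m} × {x81, x82} = {(l,x81), (l,x82), (m,x81), (m,x82)}
  {l, n} × {x81, x82} = {(l,x81), (l,x82), (n,x81), (n,x82)}
  {l, m, n} × {x81, x82} = {(l,x81), (l,x82), (m,x81), (m,x82), (n,x81), (n,x82)}
These 16 distinct sets form the basis B.
Close under arbitrary unions to get τ_{X×Y}; counting gives |τ_{X×Y}| = 36.


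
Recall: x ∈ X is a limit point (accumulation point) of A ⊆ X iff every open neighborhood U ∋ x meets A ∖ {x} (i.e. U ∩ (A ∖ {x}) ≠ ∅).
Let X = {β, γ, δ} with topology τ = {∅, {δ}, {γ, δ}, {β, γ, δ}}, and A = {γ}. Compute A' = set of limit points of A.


A' = {β}

For each x ∈ X, list the open sets U ∈ τ with x ∈ U, then check whether U ∩ (A ∖ {x}) ≠ ∅ for every such U.
  x = β: opens ∋ x are {β, γ, δ}; each meets A ∖ {β}, so x IS a limit point.
  x = γ: open {γ, δ} ∋ x has {γ, δ} ∩ (A ∖ {γ}) = ∅, so x is NOT a limit point.
  x = δ: open {δ} ∋ x has {δ} ∩ (A ∖ {δ}) = ∅, so x is NOT a limit point.
Collecting: A' = {β}.


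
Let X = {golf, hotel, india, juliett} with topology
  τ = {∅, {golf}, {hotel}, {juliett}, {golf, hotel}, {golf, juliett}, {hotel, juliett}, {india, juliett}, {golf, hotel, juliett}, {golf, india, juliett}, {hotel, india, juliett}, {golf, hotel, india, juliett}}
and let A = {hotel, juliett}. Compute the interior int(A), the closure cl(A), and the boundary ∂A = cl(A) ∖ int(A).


int(A) = {hotel, juliett}, cl(A) = {hotel, india, juliett}, ∂A = {india}.

Closed sets in (X, τ) are complements of opens:
  closed(X, τ) = {∅, {golf}, {hotel}, {india}, {golf, hotel}, {golf, india}, {hotel, india}, {india, juliett}, {golf, hotel, india}, {golf, india, juliett}, {hotel, india, juliett}, {golf, hotel, india, juliett}}.
int(A) = ⋃ {U ∈ τ : U ⊆ A}. Opens contained in A: ∅, {hotel}, {juliett}, {hotel, juliett}.
Taking the union of these: int(A) = {hotel, juliett}.
cl(A) = ⋂ {C closed : A ⊆ C}. Closed sets containing A: {hotel, india, juliett}, {golf, hotel, india, juliett}.
Intersecting these: cl(A) = {hotel, india, juliett}.
∂A = cl(A) ∖ int(A) = {hotel, india, juliett} ∖ {hotel, juliett} = {india}.


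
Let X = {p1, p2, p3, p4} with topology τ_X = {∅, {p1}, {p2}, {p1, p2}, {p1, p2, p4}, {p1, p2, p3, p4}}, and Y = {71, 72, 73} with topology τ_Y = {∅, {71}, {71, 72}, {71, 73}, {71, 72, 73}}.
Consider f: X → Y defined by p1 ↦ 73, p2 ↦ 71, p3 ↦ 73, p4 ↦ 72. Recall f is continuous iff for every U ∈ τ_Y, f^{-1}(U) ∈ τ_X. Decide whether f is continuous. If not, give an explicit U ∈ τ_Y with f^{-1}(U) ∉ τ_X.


f is NOT continuous.

Compute f^{-1}(U) for each U ∈ τ_Y:
  U = ∅: f^{-1}(U) = ∅ ∈ τ_X ✓.
  U = {71}: f^{-1}(U) = {p2} ∈ τ_X ✓.
  U = {71, 72}: f^{-1}(U) = {p2, p4} ∉ τ_X ✗.
  U = {71, 73}: f^{-1}(U) = {p1, p2, p3} ∉ τ_X ✗.
  U = {71, 72, 73}: f^{-1}(U) = {p1, p2, p3, p4} ∈ τ_X ✓.
Found U = {71, 72} with f^{-1}(U) = {p2, p4} not in τ_X. Therefore f is NOT continuous.


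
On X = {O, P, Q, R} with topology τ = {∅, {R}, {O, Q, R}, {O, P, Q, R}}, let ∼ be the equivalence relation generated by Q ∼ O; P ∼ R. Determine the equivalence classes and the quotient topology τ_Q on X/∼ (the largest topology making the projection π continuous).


X/∼ = {[O=Q], [P=R]}; |τ_Q| = 2.

Equivalence classes: [O=Q], [P=R].
Quotient map π: X → X/∼ sends O ↦ [O=Q], P ↦ [P=R], Q ↦ [O=Q], R ↦ [P=R].
For each subset V ⊆ X/∼, compute π^{-1}(V) ⊆ X and check whether π^{-1}(V) ∈ τ. V is open in τ_Q iff π^{-1}(V) ∈ τ.
  V = {}: π^{-1}(V) = ∅ ∈ τ ✓.
  V = {[O=Q]}: π^{-1}(V) = {O, Q} ∉ τ ✗.
  V = {[P=R]}: π^{-1}(V) = {P, R} ∉ τ ✗.
  V = {[O=Q], [P=R]}: π^{-1}(V) = {O, P, Q, R} ∈ τ ✓.
Open sets in the quotient: τ_Q = {{}, {[O=Q], [P=R]}} (2 elements).


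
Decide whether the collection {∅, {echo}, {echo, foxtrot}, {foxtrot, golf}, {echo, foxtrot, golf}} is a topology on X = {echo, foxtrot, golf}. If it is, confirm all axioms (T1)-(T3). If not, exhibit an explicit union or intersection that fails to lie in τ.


τ is NOT a topology on X.

Axiom (T1): ∅ ∈ τ? Yes; X ∈ τ? Yes.
Axiom (T2/T3): check pairwise unions and intersections of members of τ.
Counterexample for (T3): {echo, foxtrot} ∩ {foxtrot, golf} = {foxtrot} ∉ τ. Therefore τ is NOT a topology.


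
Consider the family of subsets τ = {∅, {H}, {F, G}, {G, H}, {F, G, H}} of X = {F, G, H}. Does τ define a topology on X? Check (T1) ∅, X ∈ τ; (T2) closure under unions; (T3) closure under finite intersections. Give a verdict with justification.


τ is NOT a topology on X.

Axiom (T1): ∅ ∈ τ? Yes; X ∈ τ? Yes.
Axiom (T2/T3): check pairwise unions and intersections of members of τ.
Counterexample for (T3): {F, G} ∩ {G, H} = {G} ∉ τ. Therefore τ is NOT a topology.


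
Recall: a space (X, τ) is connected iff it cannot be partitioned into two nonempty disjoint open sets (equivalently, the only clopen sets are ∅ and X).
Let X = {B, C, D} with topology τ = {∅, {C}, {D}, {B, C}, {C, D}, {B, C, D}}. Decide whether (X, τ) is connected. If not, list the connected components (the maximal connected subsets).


(X, τ) is disconnected; components = [{D}, {B, C}].

Find clopen sets (U ∈ τ with X ∖ U ∈ τ):
  U = ∅, X ∖ U = {B, C, D} — both open, so U is clopen.
  U = {D}, X ∖ U = {B, C} — both open, so U is clopen.
  U = {B, C}, X ∖ U = {D} — both open, so U is clopen.
  U = {B, C, D}, X ∖ U = ∅ — both open, so U is clopen.
Nontrivial clopen(s) exist: e.g. {D}. So (X, τ) is disconnected.
Compute connected components by grouping points that agree on all clopens:
  component: {D}
  component: {B, C}


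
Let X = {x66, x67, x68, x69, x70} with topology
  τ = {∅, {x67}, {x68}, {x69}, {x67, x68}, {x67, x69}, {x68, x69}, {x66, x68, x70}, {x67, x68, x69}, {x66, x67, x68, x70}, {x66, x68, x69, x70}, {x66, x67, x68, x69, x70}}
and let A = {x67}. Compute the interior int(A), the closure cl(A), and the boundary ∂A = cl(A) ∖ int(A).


int(A) = {x67}, cl(A) = {x67}, ∂A = ∅.

Closed sets in (X, τ) are complements of opens:
  closed(X, τ) = {∅, {x67}, {x69}, {x66, x70}, {x67, x69}, {x66, x67, x70}, {x66, x68, x70}, {x66, x69, x70}, {x66, x67, x68, x70}, {x66, x67, x69, x70}, {x66, x68, x69, x70}, {x66, x67, x68, x69, x70}}.
int(A) = ⋃ {U ∈ τ : U ⊆ A}. Opens contained in A: ∅, {x67}.
Taking the union of these: int(A) = {x67}.
cl(A) = ⋂ {C closed : A ⊆ C}. Closed sets containing A: {x67}, {x67, x69}, {x66, x67, x70}, {x66, x67, x68, x70}, {x66, x67, x69, x70}, {x66, x67, x68, x69, x70}.
Intersecting these: cl(A) = {x67}.
∂A = cl(A) ∖ int(A) = {x67} ∖ {x67} = ∅.


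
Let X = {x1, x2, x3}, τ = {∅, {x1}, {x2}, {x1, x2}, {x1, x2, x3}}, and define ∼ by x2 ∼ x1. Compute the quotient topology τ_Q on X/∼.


X/∼ = {[x1=x2], [x3]}; |τ_Q| = 3.

Equivalence classes: [x1=x2], [x3].
Quotient map π: X → X/∼ sends x1 ↦ [x1=x2], x2 ↦ [x1=x2], x3 ↦ [x3].
For each subset V ⊆ X/∼, compute π^{-1}(V) ⊆ X and check whether π^{-1}(V) ∈ τ. V is open in τ_Q iff π^{-1}(V) ∈ τ.
  V = {}: π^{-1}(V) = ∅ ∈ τ ✓.
  V = {[x1=x2]}: π^{-1}(V) = {x1, x2} ∈ τ ✓.
  V = {[x3]}: π^{-1}(V) = {x3} ∉ τ ✗.
  V = {[x1=x2], [x3]}: π^{-1}(V) = {x1, x2, x3} ∈ τ ✓.
Open sets in the quotient: τ_Q = {{}, {[x1=x2]}, {[x1=x2], [x3]}} (3 elements).


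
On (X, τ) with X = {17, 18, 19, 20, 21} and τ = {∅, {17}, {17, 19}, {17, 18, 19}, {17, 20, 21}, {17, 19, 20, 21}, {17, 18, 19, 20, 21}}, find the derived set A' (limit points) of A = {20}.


A' = {21}

For each x ∈ X, list the open sets U ∈ τ with x ∈ U, then check whether U ∩ (A ∖ {x}) ≠ ∅ for every such U.
  x = 17: open {17} ∋ x has {17} ∩ (A ∖ {17}) = ∅, so x is NOT a limit point.
  x = 18: open {17, 18, 19} ∋ x has {17, 18, 19} ∩ (A ∖ {18}) = ∅, so x is NOT a limit point.
  x = 19: open {17, 19} ∋ x has {17, 19} ∩ (A ∖ {19}) = ∅, so x is NOT a limit point.
  x = 20: open {17, 20, 21} ∋ x has {17, 20, 21} ∩ (A ∖ {20}) = ∅, so x is NOT a limit point.
  x = 21: opens ∋ x are {17, 20, 21}, {17, 19, 20, 21}, {17, 18, 19, 20, 21}; each meets A ∖ {21}, so x IS a limit point.
Collecting: A' = {21}.


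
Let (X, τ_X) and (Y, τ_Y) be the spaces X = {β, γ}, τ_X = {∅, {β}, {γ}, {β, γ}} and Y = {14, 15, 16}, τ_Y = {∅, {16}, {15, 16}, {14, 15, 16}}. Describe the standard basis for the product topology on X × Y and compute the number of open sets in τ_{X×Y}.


Basis B = {∅ × ∅, {β} × {16}, {γ} × {16}, {β} × {15, 16}, {β, γ} × {16}, {γ} × {15, 16}, {β} × {14, 15, 16}, {γ} × {14, 15, 16}, {β, γ} × {15, 16}, {β, γ} × {14, 15, 16}}; |τ_{X×Y}| = 16.

Enumerate products U × V with U ∈ τ_X, V ∈ τ_Y (deduplicated):
  ∅ × ∅ = {} (∅)
  {β} × {16} = {(β,16)}
  {γ} × {16} = {(γ,16)}
  {β} × {15, 16} = {(β,15), (β,16)}
  {β, γ} × {16} = {(β,16), (γ,16)}
  {γ} × {15, 16} = {(γ,15), (γ,16)}
  {β} × {14, 15, 16} = {(β,14), (β,15), (β,16)}
  {γ} × {14, 15, 16} = {(γ,14), (γ,15), (γ,16)}
  {β, γ} × {15, 16} = {(β,15), (β,16), (γ,15), (γ,16)}
  {β, γ} × {14, 15, 16} = {(β,14), (β,15), (β,16), (γ,14), (γ,15), (γ,16)}
These 10 distinct sets form the basis B.
Close under arbitrary unions to get τ_{X×Y}; counting gives |τ_{X×Y}| = 16.


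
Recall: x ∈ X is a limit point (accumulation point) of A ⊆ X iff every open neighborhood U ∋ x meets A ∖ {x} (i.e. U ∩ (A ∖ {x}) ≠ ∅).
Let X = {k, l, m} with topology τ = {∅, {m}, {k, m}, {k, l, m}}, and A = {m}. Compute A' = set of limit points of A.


A' = {k, l}

For each x ∈ X, list the open sets U ∈ τ with x ∈ U, then check whether U ∩ (A ∖ {x}) ≠ ∅ for every such U.
  x = k: opens ∋ x are {k, m}, {k, l, m}; each meets A ∖ {k}, so x IS a limit point.
  x = l: opens ∋ x are {k, l, m}; each meets A ∖ {l}, so x IS a limit point.
  x = m: open {m} ∋ x has {m} ∩ (A ∖ {m}) = ∅, so x is NOT a limit point.
Collecting: A' = {k, l}.


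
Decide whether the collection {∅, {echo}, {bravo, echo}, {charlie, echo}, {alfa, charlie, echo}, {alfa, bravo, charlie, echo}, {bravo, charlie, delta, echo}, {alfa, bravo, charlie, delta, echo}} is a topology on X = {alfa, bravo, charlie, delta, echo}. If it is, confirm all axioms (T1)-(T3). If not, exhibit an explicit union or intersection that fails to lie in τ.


τ is NOT a topology on X.

Axiom (T1): ∅ ∈ τ? Yes; X ∈ τ? Yes.
Axiom (T2/T3): check pairwise unions and intersections of members of τ.
Counterexample for (T2): {bravo, echo} ∪ {charlie, echo} = {bravo, charlie, echo} ∉ τ. Therefore τ is NOT a topology.


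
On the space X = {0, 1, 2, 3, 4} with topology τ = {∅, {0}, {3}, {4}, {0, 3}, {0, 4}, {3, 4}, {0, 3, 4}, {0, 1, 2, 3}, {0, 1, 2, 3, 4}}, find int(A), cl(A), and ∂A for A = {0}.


int(A) = {0}, cl(A) = {0, 1, 2}, ∂A = {1, 2}.

Closed sets in (X, τ) are complements of opens:
  closed(X, τ) = {∅, {4}, {1, 2}, {0, 1, 2}, {1, 2, 3}, {1, 2, 4}, {0, 1, 2, 3}, {0, 1, 2, 4}, {1, 2, 3, 4}, {0, 1, 2, 3, 4}}.
int(A) = ⋃ {U ∈ τ : U ⊆ A}. Opens contained in A: ∅, {0}.
Taking the union of these: int(A) = {0}.
cl(A) = ⋂ {C closed : A ⊆ C}. Closed sets containing A: {0, 1, 2}, {0, 1, 2, 3}, {0, 1, 2, 4}, {0, 1, 2, 3, 4}.
Intersecting these: cl(A) = {0, 1, 2}.
∂A = cl(A) ∖ int(A) = {0, 1, 2} ∖ {0} = {1, 2}.


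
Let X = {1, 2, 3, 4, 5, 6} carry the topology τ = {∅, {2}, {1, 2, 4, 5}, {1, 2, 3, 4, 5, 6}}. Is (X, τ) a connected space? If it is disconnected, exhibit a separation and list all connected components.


(X, τ) is connected.

Find clopen sets (U ∈ τ with X ∖ U ∈ τ):
  U = ∅, X ∖ U = {1, 2, 3, 4, 5, 6} — both open, so U is clopen.
  U = {1, 2, 3, 4, 5, 6}, X ∖ U = ∅ — both open, so U is clopen.
Only trivial clopens (∅ and X) exist, so (X, τ) is connected.
Compute connected components by grouping points that agree on all clopens:
  component: {1, 2, 3, 4, 5, 6}


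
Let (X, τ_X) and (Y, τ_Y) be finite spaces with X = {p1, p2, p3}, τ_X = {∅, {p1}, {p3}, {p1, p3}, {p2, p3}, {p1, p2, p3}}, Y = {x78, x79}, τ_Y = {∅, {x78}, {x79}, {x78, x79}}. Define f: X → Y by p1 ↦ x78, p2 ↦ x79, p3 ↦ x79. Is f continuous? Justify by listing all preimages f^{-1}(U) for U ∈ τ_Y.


f IS continuous.

Compute f^{-1}(U) for each U ∈ τ_Y:
  U = ∅: f^{-1}(U) = ∅ ∈ τ_X ✓.
  U = {x78}: f^{-1}(U) = {p1} ∈ τ_X ✓.
  U = {x79}: f^{-1}(U) = {p2, p3} ∈ τ_X ✓.
  U = {x78, x79}: f^{-1}(U) = {p1, p2, p3} ∈ τ_X ✓.
Every preimage lies in τ_X, so f IS continuous.


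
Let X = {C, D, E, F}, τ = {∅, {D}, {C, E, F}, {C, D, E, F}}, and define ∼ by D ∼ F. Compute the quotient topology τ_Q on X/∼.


X/∼ = {[C], [D=F], [E]}; |τ_Q| = 2.

Equivalence classes: [C], [D=F], [E].
Quotient map π: X → X/∼ sends C ↦ [C], D ↦ [D=F], E ↦ [E], F ↦ [D=F].
For each subset V ⊆ X/∼, compute π^{-1}(V) ⊆ X and check whether π^{-1}(V) ∈ τ. V is open in τ_Q iff π^{-1}(V) ∈ τ.
  V = {}: π^{-1}(V) = ∅ ∈ τ ✓.
  V = {[C]}: π^{-1}(V) = {C} ∉ τ ✗.
  V = {[D=F]}: π^{-1}(V) = {D, F} ∉ τ ✗.
  V = {[C], [D=F]}: π^{-1}(V) = {C, D, F} ∉ τ ✗.
  V = {[E]}: π^{-1}(V) = {E} ∉ τ ✗.
  V = {[C], [E]}: π^{-1}(V) = {C, E} ∉ τ ✗.
  V = {[D=F], [E]}: π^{-1}(V) = {D, E, F} ∉ τ ✗.
  V = {[C], [D=F], [E]}: π^{-1}(V) = {C, D, E, F} ∈ τ ✓.
Open sets in the quotient: τ_Q = {{}, {[C], [D=F], [E]}} (2 elements).


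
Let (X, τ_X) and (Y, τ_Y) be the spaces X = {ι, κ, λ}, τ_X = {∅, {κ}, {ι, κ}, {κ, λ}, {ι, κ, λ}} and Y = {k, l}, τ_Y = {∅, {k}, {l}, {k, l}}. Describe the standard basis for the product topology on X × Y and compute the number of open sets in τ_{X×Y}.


Basis B = {∅ × ∅, {κ} × {k}, {κ} × {l}, {ι, κ} × {k}, {ι, κ} × {l}, {κ} × {k, l}, {κ, λ} × {k}, {κ, λ} × {l}, {ι, κ, λ} × {k}, {ι, κ, λ} × {l}, {ι, κ} × {k, l}, {κ, λ} × {k, l}, {ι, κ, λ} × {k, l}}; |τ_{X×Y}| = 25.

Enumerate products U × V with U ∈ τ_X, V ∈ τ_Y (deduplicated):
  ∅ × ∅ = {} (∅)
  {κ} × {k} = {(κ,k)}
  {κ} × {l} = {(κ,l)}
  {ι, κ} × {k} = {(ι,k), (κ,k)}
  {ι, κ} × {l} = {(ι,l), (κ,l)}
  {κ} × {k, l} = {(κ,k), (κ,l)}
  {κ, λ} × {k} = {(κ,k), (λ,k)}
  {κ, λ} × {l} = {(κ,l), (λ,l)}
  {ι, κ, λ} × {k} = {(ι,k), (κ,k), (λ,k)}
  {ι, κ, λ} × {l} = {(ι,l), (κ,l), (λ,l)}
  {ι, κ} × {k, l} = {(ι,k), (ι,l), (κ,k), (κ,l)}
  {κ, λ} × {k, l} = {(κ,k), (κ,l), (λ,k), (λ,l)}
  {ι, κ, λ} × {k, l} = {(ι,k), (ι,l), (κ,k), (κ,l), (λ,k), (λ,l)}
These 13 distinct sets form the basis B.
Close under arbitrary unions to get τ_{X×Y}; counting gives |τ_{X×Y}| = 25.


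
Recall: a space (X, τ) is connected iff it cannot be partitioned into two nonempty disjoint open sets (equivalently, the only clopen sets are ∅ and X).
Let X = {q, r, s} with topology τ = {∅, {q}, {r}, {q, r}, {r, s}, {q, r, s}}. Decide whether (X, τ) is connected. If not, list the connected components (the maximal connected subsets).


(X, τ) is disconnected; components = [{q}, {r, s}].

Find clopen sets (U ∈ τ with X ∖ U ∈ τ):
  U = ∅, X ∖ U = {q, r, s} — both open, so U is clopen.
  U = {q}, X ∖ U = {r, s} — both open, so U is clopen.
  U = {r, s}, X ∖ U = {q} — both open, so U is clopen.
  U = {q, r, s}, X ∖ U = ∅ — both open, so U is clopen.
Nontrivial clopen(s) exist: e.g. {q}. So (X, τ) is disconnected.
Compute connected components by grouping points that agree on all clopens:
  component: {q}
  component: {r, s}


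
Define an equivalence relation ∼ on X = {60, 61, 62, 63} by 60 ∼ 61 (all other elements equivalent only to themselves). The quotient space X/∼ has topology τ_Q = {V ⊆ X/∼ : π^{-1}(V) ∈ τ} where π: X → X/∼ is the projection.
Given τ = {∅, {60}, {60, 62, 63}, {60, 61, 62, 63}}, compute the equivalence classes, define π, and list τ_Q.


X/∼ = {[60=61], [62], [63]}; |τ_Q| = 2.

Equivalence classes: [60=61], [62], [63].
Quotient map π: X → X/∼ sends 60 ↦ [60=61], 61 ↦ [60=61], 62 ↦ [62], 63 ↦ [63].
For each subset V ⊆ X/∼, compute π^{-1}(V) ⊆ X and check whether π^{-1}(V) ∈ τ. V is open in τ_Q iff π^{-1}(V) ∈ τ.
  V = {}: π^{-1}(V) = ∅ ∈ τ ✓.
  V = {[60=61]}: π^{-1}(V) = {60, 61} ∉ τ ✗.
  V = {[62]}: π^{-1}(V) = {62} ∉ τ ✗.
  V = {[60=61], [62]}: π^{-1}(V) = {60, 61, 62} ∉ τ ✗.
  V = {[63]}: π^{-1}(V) = {63} ∉ τ ✗.
  V = {[60=61], [63]}: π^{-1}(V) = {60, 61, 63} ∉ τ ✗.
  V = {[62], [63]}: π^{-1}(V) = {62, 63} ∉ τ ✗.
  V = {[60=61], [62], [63]}: π^{-1}(V) = {60, 61, 62, 63} ∈ τ ✓.
Open sets in the quotient: τ_Q = {{}, {[60=61], [62], [63]}} (2 elements).


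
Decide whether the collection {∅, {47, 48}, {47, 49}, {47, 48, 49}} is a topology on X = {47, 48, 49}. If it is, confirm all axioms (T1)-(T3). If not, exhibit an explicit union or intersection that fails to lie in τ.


τ is NOT a topology on X.

Axiom (T1): ∅ ∈ τ? Yes; X ∈ τ? Yes.
Axiom (T2/T3): check pairwise unions and intersections of members of τ.
Counterexample for (T3): {47, 48} ∩ {47, 49} = {47} ∉ τ. Therefore τ is NOT a topology.


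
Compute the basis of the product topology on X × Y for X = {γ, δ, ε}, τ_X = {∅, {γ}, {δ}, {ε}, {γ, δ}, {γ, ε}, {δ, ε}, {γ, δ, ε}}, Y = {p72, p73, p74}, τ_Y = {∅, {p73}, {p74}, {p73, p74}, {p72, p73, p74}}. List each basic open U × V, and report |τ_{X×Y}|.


Basis B = {∅ × ∅, {γ} × {p73}, {γ} × {p74}, {δ} × {p73}, {δ} × {p74}, {ε} × {p73}, {ε} × {p74}, {γ} × {p73, p74}, {γ, δ} × {p73}, {γ, ε} × {p73}, {γ, δ} × {p74}, {γ, ε} × {p74}, {δ} × {p73, p74}, {δ, ε} × {p73}, {δ, ε} × {p74}, {ε} × {p73, p74}, {γ} × {p72, p73, p74}, {γ, δ, ε} × {p73}, {γ, δ, ε} × {p74}, {δ} × {p72, p73, p74}, {ε} × {p72, p73, p74}, {γ, δ} × {p73, p74}, {γ, ε} × {p73, p74}, {δ, ε} × {p73, p74}, {γ, δ} × {p72, p73, p74}, {γ, ε} × {p72, p73, p74}, {γ, δ, ε} × {p73, p74}, {δ, ε} × {p72, p73, p74}, {γ, δ, ε} × {p72, p73, p74}}; |τ_{X×Y}| = 125.

Enumerate products U × V with U ∈ τ_X, V ∈ τ_Y (deduplicated):
  ∅ × ∅ = {} (∅)
  {γ} × {p73} = {(γ,p73)}
  {γ} × {p74} = {(γ,p74)}
  {δ} × {p73} = {(δ,p73)}
  {δ} × {p74} = {(δ,p74)}
  {ε} × {p73} = {(ε,p73)}
  {ε} × {p74} = {(ε,p74)}
  {γ} × {p73, p74} = {(γ,p73), (γ,p74)}
  {γ, δ} × {p73} = {(γ,p73), (δ,p73)}
  {γ, ε} × {p73} = {(γ,p73), (ε,p73)}
  {γ, δ} × {p74} = {(γ,p74), (δ,p74)}
  {γ, ε} × {p74} = {(γ,p74), (ε,p74)}
  {δ} × {p73, p74} = {(δ,p73), (δ,p74)}
  {δ, ε} × {p73} = {(δ,p73), (ε,p73)}
  {δ, ε} × {p74} = {(δ,p74), (ε,p74)}
  {ε} × {p73, p74} = {(ε,p73), (ε,p74)}
  {γ} × {p72, p73, p74} = {(γ,p72), (γ,p73), (γ,p74)}
  {γ, δ, ε} × {p73} = {(γ,p73), (δ,p73), (ε,p73)}
  {γ, δ, ε} × {p74} = {(γ,p74), (δ,p74), (ε,p74)}
  {δ} × {p72, p73, p74} = {(δ,p72), (δ,p73), (δ,p74)}
  {ε} × {p72, p73, p74} = {(ε,p72), (ε,p73), (ε,p74)}
  {γ, δ} × {p73, p74} = {(γ,p73), (γ,p74), (δ,p73), (δ,p74)}
  {γ, ε} × {p73, p74} = {(γ,p73), (γ,p74), (ε,p73), (ε,p74)}
  {δ, ε} × {p73, p74} = {(δ,p73), (δ,p74), (ε,p73), (ε,p74)}
  {γ, δ} × {p72, p73, p74} = {(γ,p72), (γ,p73), (γ,p74), (δ,p72), (δ,p73), (δ,p74)}
  {γ, ε} × {p72, p73, p74} = {(γ,p72), (γ,p73), (γ,p74), (ε,p72), (ε,p73), (ε,p74)}
  {γ, δ, ε} × {p73, p74} = {(γ,p73), (γ,p74), (δ,p73), (δ,p74), (ε,p73), (ε,p74)}
  {δ, ε} × {p72, p73, p74} = {(δ,p72), (δ,p73), (δ,p74), (ε,p72), (ε,p73), (ε,p74)}
  {γ, δ, ε} × {p72, p73, p74} = {(γ,p72), (γ,p73), (γ,p74), (δ,p72), (δ,p73), (δ,p74), (ε,p72), (ε,p73), (ε,p74)}
These 29 distinct sets form the basis B.
Close under arbitrary unions to get τ_{X×Y}; counting gives |τ_{X×Y}| = 125.


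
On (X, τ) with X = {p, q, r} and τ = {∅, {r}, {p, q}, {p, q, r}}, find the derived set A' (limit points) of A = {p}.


A' = {q}

For each x ∈ X, list the open sets U ∈ τ with x ∈ U, then check whether U ∩ (A ∖ {x}) ≠ ∅ for every such U.
  x = p: open {p, q} ∋ x has {p, q} ∩ (A ∖ {p}) = ∅, so x is NOT a limit point.
  x = q: opens ∋ x are {p, q}, {p, q, r}; each meets A ∖ {q}, so x IS a limit point.
  x = r: open {r} ∋ x has {r} ∩ (A ∖ {r}) = ∅, so x is NOT a limit point.
Collecting: A' = {q}.


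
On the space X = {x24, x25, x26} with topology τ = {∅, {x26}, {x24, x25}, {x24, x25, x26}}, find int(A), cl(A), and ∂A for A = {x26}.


int(A) = {x26}, cl(A) = {x26}, ∂A = ∅.

Closed sets in (X, τ) are complements of opens:
  closed(X, τ) = {∅, {x26}, {x24, x25}, {x24, x25, x26}}.
int(A) = ⋃ {U ∈ τ : U ⊆ A}. Opens contained in A: ∅, {x26}.
Taking the union of these: int(A) = {x26}.
cl(A) = ⋂ {C closed : A ⊆ C}. Closed sets containing A: {x26}, {x24, x25, x26}.
Intersecting these: cl(A) = {x26}.
∂A = cl(A) ∖ int(A) = {x26} ∖ {x26} = ∅.


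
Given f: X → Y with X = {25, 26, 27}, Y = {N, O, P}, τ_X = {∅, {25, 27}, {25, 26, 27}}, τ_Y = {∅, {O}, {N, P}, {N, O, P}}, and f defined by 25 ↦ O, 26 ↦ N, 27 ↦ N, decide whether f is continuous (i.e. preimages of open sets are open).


f is NOT continuous.

Compute f^{-1}(U) for each U ∈ τ_Y:
  U = ∅: f^{-1}(U) = ∅ ∈ τ_X ✓.
  U = {O}: f^{-1}(U) = {25} ∉ τ_X ✗.
  U = {N, P}: f^{-1}(U) = {26, 27} ∉ τ_X ✗.
  U = {N, O, P}: f^{-1}(U) = {25, 26, 27} ∈ τ_X ✓.
Found U = {O} with f^{-1}(U) = {25} not in τ_X. Therefore f is NOT continuous.


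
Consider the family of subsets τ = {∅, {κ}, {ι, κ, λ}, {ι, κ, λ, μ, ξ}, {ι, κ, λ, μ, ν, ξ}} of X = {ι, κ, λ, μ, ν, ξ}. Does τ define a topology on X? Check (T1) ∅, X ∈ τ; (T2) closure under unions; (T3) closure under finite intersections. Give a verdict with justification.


τ IS a topology on X.

Axiom (T1): ∅ ∈ τ? Yes; X ∈ τ? Yes.
Axiom (T2/T3): check pairwise unions and intersections of members of τ.
All pairwise intersections and unions checked — each lies in τ. Therefore τ satisfies (T1), (T2), (T3): it IS a topology on X.


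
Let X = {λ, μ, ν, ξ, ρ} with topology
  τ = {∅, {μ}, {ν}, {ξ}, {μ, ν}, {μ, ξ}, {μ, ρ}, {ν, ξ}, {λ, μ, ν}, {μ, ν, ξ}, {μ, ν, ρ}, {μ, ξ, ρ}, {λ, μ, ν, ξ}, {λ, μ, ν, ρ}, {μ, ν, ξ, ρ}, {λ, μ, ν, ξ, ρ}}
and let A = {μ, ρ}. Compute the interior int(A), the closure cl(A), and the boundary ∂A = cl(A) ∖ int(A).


int(A) = {μ, ρ}, cl(A) = {λ, μ, ρ}, ∂A = {λ}.

Closed sets in (X, τ) are complements of opens:
  closed(X, τ) = {∅, {λ}, {ξ}, {ρ}, {λ, ν}, {λ, ξ}, {λ, ρ}, {ξ, ρ}, {λ, μ, ρ}, {λ, ν, ξ}, {λ, ν, ρ}, {λ, ξ, ρ}, {λ, μ, ν, ρ}, {λ, μ, ξ, ρ}, {λ, ν, ξ, ρ}, {λ, μ, ν, ξ, ρ}}.
int(A) = ⋃ {U ∈ τ : U ⊆ A}. Opens contained in A: ∅, {μ}, {μ, ρ}.
Taking the union of these: int(A) = {μ, ρ}.
cl(A) = ⋂ {C closed : A ⊆ C}. Closed sets containing A: {λ, μ, ρ}, {λ, μ, ν, ρ}, {λ, μ, ξ, ρ}, {λ, μ, ν, ξ, ρ}.
Intersecting these: cl(A) = {λ, μ, ρ}.
∂A = cl(A) ∖ int(A) = {λ, μ, ρ} ∖ {μ, ρ} = {λ}.


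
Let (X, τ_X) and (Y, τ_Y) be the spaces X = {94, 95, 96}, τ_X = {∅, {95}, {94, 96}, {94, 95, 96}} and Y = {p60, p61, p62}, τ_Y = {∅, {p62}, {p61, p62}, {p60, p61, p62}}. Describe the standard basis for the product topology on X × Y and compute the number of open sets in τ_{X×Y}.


Basis B = {∅ × ∅, {95} × {p62}, {94, 96} × {p62}, {95} × {p61, p62}, {94, 95, 96} × {p62}, {95} × {p60, p61, p62}, {94, 96} × {p61, p62}, {94, 96} × {p60, p61, p62}, {94, 95, 96} × {p61, p62}, {94, 95, 96} × {p60, p61, p62}}; |τ_{X×Y}| = 16.

Enumerate products U × V with U ∈ τ_X, V ∈ τ_Y (deduplicated):
  ∅ × ∅ = {} (∅)
  {95} × {p62} = {(95,p62)}
  {94, 96} × {p62} = {(94,p62), (96,p62)}
  {95} × {p61, p62} = {(95,p61), (95,p62)}
  {94, 95, 96} × {p62} = {(94,p62), (95,p62), (96,p62)}
  {95} × {p60, p61, p62} = {(95,p60), (95,p61), (95,p62)}
  {94, 96} × {p61, p62} = {(94,p61), (94,p62), (96,p61), (96,p62)}
  {94, 96} × {p60, p61, p62} = {(94,p60), (94,p61), (94,p62), (96,p60), (96,p61), (96,p62)}
  {94, 95, 96} × {p61, p62} = {(94,p61), (94,p62), (95,p61), (95,p62), (96,p61), (96,p62)}
  {94, 95, 96} × {p60, p61, p62} = {(94,p60), (94,p61), (94,p62), (95,p60), (95,p61), (95,p62), (96,p60), (96,p61), (96,p62)}
These 10 distinct sets form the basis B.
Close under arbitrary unions to get τ_{X×Y}; counting gives |τ_{X×Y}| = 16.


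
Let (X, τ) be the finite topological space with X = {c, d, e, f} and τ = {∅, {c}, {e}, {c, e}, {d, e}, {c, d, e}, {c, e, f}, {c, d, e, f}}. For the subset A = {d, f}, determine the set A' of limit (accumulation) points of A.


A' = ∅

For each x ∈ X, list the open sets U ∈ τ with x ∈ U, then check whether U ∩ (A ∖ {x}) ≠ ∅ for every such U.
  x = c: open {c} ∋ x has {c} ∩ (A ∖ {c}) = ∅, so x is NOT a limit point.
  x = d: open {d, e} ∋ x has {d, e} ∩ (A ∖ {d}) = ∅, so x is NOT a limit point.
  x = e: open {e} ∋ x has {e} ∩ (A ∖ {e}) = ∅, so x is NOT a limit point.
  x = f: open {c, e, f} ∋ x has {c, e, f} ∩ (A ∖ {f}) = ∅, so x is NOT a limit point.
Collecting: A' = ∅.
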